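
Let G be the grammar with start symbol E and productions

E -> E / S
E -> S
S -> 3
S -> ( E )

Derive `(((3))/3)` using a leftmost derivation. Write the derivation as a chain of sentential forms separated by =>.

E=>S=>(E)=>(E/S)=>(S/S)=>((E)/S)=>((S)/S)=>(((E))/S)=>(((S))/S)=>(((3))/S)=>(((3))/3)

E => S   [E -> S]
S => (E)   [S -> ( E )]
(E) => (E/S)   [E -> E / S]
(E/S) => (S/S)   [E -> S]
(S/S) => ((E)/S)   [S -> ( E )]
((E)/S) => ((S)/S)   [E -> S]
((S)/S) => (((E))/S)   [S -> ( E )]
(((E))/S) => (((S))/S)   [E -> S]
(((S))/S) => (((3))/S)   [S -> 3]
(((3))/S) => (((3))/3)   [S -> 3]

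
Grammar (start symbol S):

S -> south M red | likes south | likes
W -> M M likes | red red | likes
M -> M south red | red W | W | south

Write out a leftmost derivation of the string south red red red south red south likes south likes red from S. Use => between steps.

S => south M red => south W red => south M M likes red => south W M likes red => south M M likes M likes red => south M south red M likes M likes red => south red W south red M likes M likes red => south red red red south red M likes M likes red => south red red red south red south likes M likes red => south red red red south red south likes south likes red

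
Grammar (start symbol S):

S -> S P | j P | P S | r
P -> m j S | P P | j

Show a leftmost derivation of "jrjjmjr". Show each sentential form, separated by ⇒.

S ⇒ SP ⇒ SPP ⇒ PSPP ⇒ jSPP ⇒ jrPP ⇒ jrPPP ⇒ jrjPP ⇒ jrjjP ⇒ jrjjmjS ⇒ jrjjmjr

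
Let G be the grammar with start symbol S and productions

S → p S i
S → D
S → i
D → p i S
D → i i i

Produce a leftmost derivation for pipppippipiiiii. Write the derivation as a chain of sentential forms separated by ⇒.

S ⇒ D   [S → D]
D ⇒ piS   [D → p i S]
piS ⇒ pipSi   [S → p S i]
pipSi ⇒ pippSii   [S → p S i]
pippSii ⇒ pippDii   [S → D]
pippDii ⇒ pipppiSii   [D → p i S]
pipppiSii ⇒ pipppipSiii   [S → p S i]
pipppipSiii ⇒ pipppipDiii   [S → D]
pipppipDiii ⇒ pipppippiSiii   [D → p i S]
pipppippiSiii ⇒ pipppippipSiiii   [S → p S i]
pipppippipSiiii ⇒ pipppippipiiiii   [S → i]

S⇒D⇒piS⇒pipSi⇒pippSii⇒pippDii⇒pipppiSii⇒pipppipSiii⇒pipppipDiii⇒pipppippiSiii⇒pipppippipSiiii⇒pipppippipiiiii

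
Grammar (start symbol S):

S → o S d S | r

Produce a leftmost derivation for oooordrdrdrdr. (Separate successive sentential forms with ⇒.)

S ⇒ oSdS ⇒ ooSdSdS ⇒ oooSdSdSdS ⇒ ooooSdSdSdSdS ⇒ oooordSdSdSdS ⇒ oooordrdSdSdS ⇒ oooordrdrdSdS ⇒ oooordrdrdrdS ⇒ oooordrdrdrdr

S ⇒ oSdS   [S → o S d S]
oSdS ⇒ ooSdSdS   [S → o S d S]
ooSdSdS ⇒ oooSdSdSdS   [S → o S d S]
oooSdSdSdS ⇒ ooooSdSdSdSdS   [S → o S d S]
ooooSdSdSdSdS ⇒ oooordSdSdSdS   [S → r]
oooordSdSdSdS ⇒ oooordrdSdSdS   [S → r]
oooordrdSdSdS ⇒ oooordrdrdSdS   [S → r]
oooordrdrdSdS ⇒ oooordrdrdrdS   [S → r]
oooordrdrdrdS ⇒ oooordrdrdrdr   [S → r]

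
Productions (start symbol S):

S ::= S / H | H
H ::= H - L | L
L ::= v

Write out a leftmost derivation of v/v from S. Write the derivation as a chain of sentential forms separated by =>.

S => S/H => H/H => L/H => v/H => v/L => v/v

S => S/H   [S ::= S / H]
S/H => H/H   [S ::= H]
H/H => L/H   [H ::= L]
L/H => v/H   [L ::= v]
v/H => v/L   [H ::= L]
v/L => v/v   [L ::= v]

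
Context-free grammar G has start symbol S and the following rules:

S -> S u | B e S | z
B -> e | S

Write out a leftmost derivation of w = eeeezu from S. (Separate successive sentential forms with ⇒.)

S ⇒ Su ⇒ BeSu ⇒ eeSu ⇒ eeBeSu ⇒ eeeeSu ⇒ eeeezu

S ⇒ Su   [S -> S u]
Su ⇒ BeSu   [S -> B e S]
BeSu ⇒ eeSu   [B -> e]
eeSu ⇒ eeBeSu   [S -> B e S]
eeBeSu ⇒ eeeeSu   [B -> e]
eeeeSu ⇒ eeeezu   [S -> z]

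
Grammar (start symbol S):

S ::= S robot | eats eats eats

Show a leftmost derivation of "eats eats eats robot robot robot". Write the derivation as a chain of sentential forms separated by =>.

S => S robot => S robot robot => S robot robot robot => eats eats eats robot robot robot

S => S robot   [S ::= S robot]
S robot => S robot robot   [S ::= S robot]
S robot robot => S robot robot robot   [S ::= S robot]
S robot robot robot => eats eats eats robot robot robot   [S ::= eats eats eats]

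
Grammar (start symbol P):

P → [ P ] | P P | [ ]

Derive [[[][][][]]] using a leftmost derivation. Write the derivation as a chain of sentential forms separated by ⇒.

P⇒[P]⇒[[P]]⇒[[PP]]⇒[[[]P]]⇒[[[]PP]]⇒[[[]PPP]]⇒[[[][]PP]]⇒[[[][][]P]]⇒[[[][][][]]]

P ⇒ [P]   [P → [ P ]]
[P] ⇒ [[P]]   [P → [ P ]]
[[P]] ⇒ [[PP]]   [P → P P]
[[PP]] ⇒ [[[]P]]   [P → [ ]]
[[[]P]] ⇒ [[[]PP]]   [P → P P]
[[[]PP]] ⇒ [[[]PPP]]   [P → P P]
[[[]PPP]] ⇒ [[[][]PP]]   [P → [ ]]
[[[][]PP]] ⇒ [[[][][]P]]   [P → [ ]]
[[[][][]P]] ⇒ [[[][][][]]]   [P → [ ]]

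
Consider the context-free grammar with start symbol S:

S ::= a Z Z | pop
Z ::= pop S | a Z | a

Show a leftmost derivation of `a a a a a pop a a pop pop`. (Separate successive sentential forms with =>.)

S => a Z Z => a a Z Z => a a a Z => a a a a Z => a a a a a Z => a a a a a pop S => a a a a a pop a Z Z => a a a a a pop a a Z => a a a a a pop a a pop S => a a a a a pop a a pop pop

S => a Z Z   [S ::= a Z Z]
a Z Z => a a Z Z   [Z ::= a Z]
a a Z Z => a a a Z   [Z ::= a]
a a a Z => a a a a Z   [Z ::= a Z]
a a a a Z => a a a a a Z   [Z ::= a Z]
a a a a a Z => a a a a a pop S   [Z ::= pop S]
a a a a a pop S => a a a a a pop a Z Z   [S ::= a Z Z]
a a a a a pop a Z Z => a a a a a pop a a Z   [Z ::= a]
a a a a a pop a a Z => a a a a a pop a a pop S   [Z ::= pop S]
a a a a a pop a a pop S => a a a a a pop a a pop pop   [S ::= pop]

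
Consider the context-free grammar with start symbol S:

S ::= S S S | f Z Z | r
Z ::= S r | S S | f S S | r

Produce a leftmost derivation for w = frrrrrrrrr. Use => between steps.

S => SSS   [S ::= S S S]
SSS => SSSSS   [S ::= S S S]
SSSSS => fZZSSSS   [S ::= f Z Z]
fZZSSSS => fSSZSSSS   [Z ::= S S]
fSSZSSSS => frSZSSSS   [S ::= r]
frSZSSSS => frSSSZSSSS   [S ::= S S S]
frSSSZSSSS => frrSSZSSSS   [S ::= r]
frrSSZSSSS => frrrSZSSSS   [S ::= r]
frrrSZSSSS => frrrrZSSSS   [S ::= r]
frrrrZSSSS => frrrrrSSSS   [Z ::= r]
frrrrrSSSS => frrrrrrSSS   [S ::= r]
frrrrrrSSS => frrrrrrrSS   [S ::= r]
frrrrrrrSS => frrrrrrrrS   [S ::= r]
frrrrrrrrS => frrrrrrrrr   [S ::= r]

S=>SSS=>SSSSS=>fZZSSSS=>fSSZSSSS=>frSZSSSS=>frSSSZSSSS=>frrSSZSSSS=>frrrSZSSSS=>frrrrZSSSS=>frrrrrSSSS=>frrrrrrSSS=>frrrrrrrSS=>frrrrrrrrS=>frrrrrrrrr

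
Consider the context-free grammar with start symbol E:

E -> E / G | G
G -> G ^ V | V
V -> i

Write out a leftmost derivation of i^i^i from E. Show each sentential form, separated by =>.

E=>G=>G^V=>G^V^V=>V^V^V=>i^V^V=>i^i^V=>i^i^i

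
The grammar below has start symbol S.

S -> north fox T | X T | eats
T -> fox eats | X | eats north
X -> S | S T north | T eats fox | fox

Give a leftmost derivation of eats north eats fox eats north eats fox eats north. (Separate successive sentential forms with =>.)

S => X T   [S -> X T]
X T => T eats fox T   [X -> T eats fox]
T eats fox T => eats north eats fox T   [T -> eats north]
eats north eats fox T => eats north eats fox X   [T -> X]
eats north eats fox X => eats north eats fox S   [X -> S]
eats north eats fox S => eats north eats fox X T   [S -> X T]
eats north eats fox X T => eats north eats fox T eats fox T   [X -> T eats fox]
eats north eats fox T eats fox T => eats north eats fox eats north eats fox T   [T -> eats north]
eats north eats fox eats north eats fox T => eats north eats fox eats north eats fox eats north   [T -> eats north]

S => X T => T eats fox T => eats north eats fox T => eats north eats fox X => eats north eats fox S => eats north eats fox X T => eats north eats fox T eats fox T => eats north eats fox eats north eats fox T => eats north eats fox eats north eats fox eats north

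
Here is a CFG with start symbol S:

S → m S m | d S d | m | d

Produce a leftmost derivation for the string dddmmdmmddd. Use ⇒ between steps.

S ⇒ dSd   [S → d S d]
dSd ⇒ ddSdd   [S → d S d]
ddSdd ⇒ dddSddd   [S → d S d]
dddSddd ⇒ dddmSmddd   [S → m S m]
dddmSmddd ⇒ dddmmSmmddd   [S → m S m]
dddmmSmmddd ⇒ dddmmdmmddd   [S → d]

S⇒dSd⇒ddSdd⇒dddSddd⇒dddmSmddd⇒dddmmSmmddd⇒dddmmdmmddd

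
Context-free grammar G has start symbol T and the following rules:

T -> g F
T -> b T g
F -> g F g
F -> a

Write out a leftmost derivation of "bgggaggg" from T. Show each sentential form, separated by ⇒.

T ⇒ bTg ⇒ bgFg ⇒ bggFgg ⇒ bgggFggg ⇒ bgggaggg

T ⇒ bTg   [T -> b T g]
bTg ⇒ bgFg   [T -> g F]
bgFg ⇒ bggFgg   [F -> g F g]
bggFgg ⇒ bgggFggg   [F -> g F g]
bgggFggg ⇒ bgggaggg   [F -> a]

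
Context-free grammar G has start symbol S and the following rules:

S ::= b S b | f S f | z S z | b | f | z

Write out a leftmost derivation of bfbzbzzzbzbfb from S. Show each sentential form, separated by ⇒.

S ⇒ bSb   [S ::= b S b]
bSb ⇒ bfSfb   [S ::= f S f]
bfSfb ⇒ bfbSbfb   [S ::= b S b]
bfbSbfb ⇒ bfbzSzbfb   [S ::= z S z]
bfbzSzbfb ⇒ bfbzbSbzbfb   [S ::= b S b]
bfbzbSbzbfb ⇒ bfbzbzSzbzbfb   [S ::= z S z]
bfbzbzSzbzbfb ⇒ bfbzbzzzbzbfb   [S ::= z]

S ⇒ bSb ⇒ bfSfb ⇒ bfbSbfb ⇒ bfbzSzbfb ⇒ bfbzbSbzbfb ⇒ bfbzbzSzbzbfb ⇒ bfbzbzzzbzbfb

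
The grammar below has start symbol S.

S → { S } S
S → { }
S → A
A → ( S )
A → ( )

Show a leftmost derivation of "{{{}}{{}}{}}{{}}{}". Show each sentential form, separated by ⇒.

S ⇒ {S}S   [S → { S } S]
{S}S ⇒ {{S}S}S   [S → { S } S]
{{S}S}S ⇒ {{{}}S}S   [S → { }]
{{{}}S}S ⇒ {{{}}{S}S}S   [S → { S } S]
{{{}}{S}S}S ⇒ {{{}}{{}}S}S   [S → { }]
{{{}}{{}}S}S ⇒ {{{}}{{}}{}}S   [S → { }]
{{{}}{{}}{}}S ⇒ {{{}}{{}}{}}{S}S   [S → { S } S]
{{{}}{{}}{}}{S}S ⇒ {{{}}{{}}{}}{{}}S   [S → { }]
{{{}}{{}}{}}{{}}S ⇒ {{{}}{{}}{}}{{}}{}   [S → { }]

S ⇒ {S}S ⇒ {{S}S}S ⇒ {{{}}S}S ⇒ {{{}}{S}S}S ⇒ {{{}}{{}}S}S ⇒ {{{}}{{}}{}}S ⇒ {{{}}{{}}{}}{S}S ⇒ {{{}}{{}}{}}{{}}S ⇒ {{{}}{{}}{}}{{}}{}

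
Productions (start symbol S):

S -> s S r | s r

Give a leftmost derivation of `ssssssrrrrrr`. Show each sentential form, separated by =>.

S => sSr   [S -> s S r]
sSr => ssSrr   [S -> s S r]
ssSrr => sssSrrr   [S -> s S r]
sssSrrr => ssssSrrrr   [S -> s S r]
ssssSrrrr => sssssSrrrrr   [S -> s S r]
sssssSrrrrr => ssssssrrrrrr   [S -> s r]

S => sSr => ssSrr => sssSrrr => ssssSrrrr => sssssSrrrrr => ssssssrrrrrr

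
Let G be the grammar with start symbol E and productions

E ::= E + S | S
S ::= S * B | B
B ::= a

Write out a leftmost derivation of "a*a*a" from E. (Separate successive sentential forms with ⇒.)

E⇒S⇒S*B⇒S*B*B⇒B*B*B⇒a*B*B⇒a*a*B⇒a*a*a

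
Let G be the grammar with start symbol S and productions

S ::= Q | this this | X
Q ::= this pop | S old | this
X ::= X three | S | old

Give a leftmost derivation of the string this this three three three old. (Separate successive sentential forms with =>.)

S => Q => S old => X old => X three old => X three three old => X three three three old => S three three three old => this this three three three old

S => Q   [S ::= Q]
Q => S old   [Q ::= S old]
S old => X old   [S ::= X]
X old => X three old   [X ::= X three]
X three old => X three three old   [X ::= X three]
X three three old => X three three three old   [X ::= X three]
X three three three old => S three three three old   [X ::= S]
S three three three old => this this three three three old   [S ::= this this]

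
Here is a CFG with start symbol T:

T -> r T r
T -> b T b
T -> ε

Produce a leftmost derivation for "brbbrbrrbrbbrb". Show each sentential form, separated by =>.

T => bTb => brTrb => brbTbrb => brbbTbbrb => brbbrTrbbrb => brbbrbTbrbbrb => brbbrbrTrbrbbrb => brbbrbrrbrbbrb

T => bTb   [T -> b T b]
bTb => brTrb   [T -> r T r]
brTrb => brbTbrb   [T -> b T b]
brbTbrb => brbbTbbrb   [T -> b T b]
brbbTbbrb => brbbrTrbbrb   [T -> r T r]
brbbrTrbbrb => brbbrbTbrbbrb   [T -> b T b]
brbbrbTbrbbrb => brbbrbrTrbrbbrb   [T -> r T r]
brbbrbrTrbrbbrb => brbbrbrrbrbbrb   [T -> ε]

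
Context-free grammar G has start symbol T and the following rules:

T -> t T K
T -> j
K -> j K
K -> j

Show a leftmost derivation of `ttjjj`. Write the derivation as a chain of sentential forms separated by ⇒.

T ⇒ tTK ⇒ ttTKK ⇒ ttjKK ⇒ ttjjK ⇒ ttjjj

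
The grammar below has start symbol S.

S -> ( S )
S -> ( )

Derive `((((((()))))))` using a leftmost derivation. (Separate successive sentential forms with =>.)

S=>(S)=>((S))=>(((S)))=>((((S))))=>(((((S)))))=>((((((S))))))=>((((((()))))))

S => (S)   [S -> ( S )]
(S) => ((S))   [S -> ( S )]
((S)) => (((S)))   [S -> ( S )]
(((S))) => ((((S))))   [S -> ( S )]
((((S)))) => (((((S)))))   [S -> ( S )]
(((((S))))) => ((((((S))))))   [S -> ( S )]
((((((S)))))) => ((((((()))))))   [S -> ( )]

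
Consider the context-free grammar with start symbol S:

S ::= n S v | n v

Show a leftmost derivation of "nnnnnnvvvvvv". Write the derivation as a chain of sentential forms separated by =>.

S=>nSv=>nnSvv=>nnnSvvv=>nnnnSvvvv=>nnnnnSvvvvv=>nnnnnnvvvvvv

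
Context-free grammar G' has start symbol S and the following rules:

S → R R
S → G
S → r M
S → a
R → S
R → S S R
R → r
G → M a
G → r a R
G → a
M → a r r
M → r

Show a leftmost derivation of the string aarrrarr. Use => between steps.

S => RR => SSRR => RRSRR => SRSRR => RRRSRR => SSRRRSRR => aSRRRSRR => aaRRRSRR => aarRRSRR => aarrRSRR => aarrrSRR => aarrraRR => aarrrarR => aarrrarr

S => RR   [S → R R]
RR => SSRR   [R → S S R]
SSRR => RRSRR   [S → R R]
RRSRR => SRSRR   [R → S]
SRSRR => RRRSRR   [S → R R]
RRRSRR => SSRRRSRR   [R → S S R]
SSRRRSRR => aSRRRSRR   [S → a]
aSRRRSRR => aaRRRSRR   [S → a]
aaRRRSRR => aarRRSRR   [R → r]
aarRRSRR => aarrRSRR   [R → r]
aarrRSRR => aarrrSRR   [R → r]
aarrrSRR => aarrraRR   [S → a]
aarrraRR => aarrrarR   [R → r]
aarrrarR => aarrrarr   [R → r]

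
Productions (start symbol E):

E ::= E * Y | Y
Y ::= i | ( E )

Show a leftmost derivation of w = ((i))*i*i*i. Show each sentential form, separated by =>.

E => E*Y => E*Y*Y => E*Y*Y*Y => Y*Y*Y*Y => (E)*Y*Y*Y => (Y)*Y*Y*Y => ((E))*Y*Y*Y => ((Y))*Y*Y*Y => ((i))*Y*Y*Y => ((i))*i*Y*Y => ((i))*i*i*Y => ((i))*i*i*i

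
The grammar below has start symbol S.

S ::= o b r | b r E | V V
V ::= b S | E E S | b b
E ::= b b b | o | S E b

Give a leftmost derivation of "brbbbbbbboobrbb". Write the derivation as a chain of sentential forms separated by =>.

S=>VV=>EESV=>SEbESV=>brEEbESV=>brbbbEbESV=>brbbbbbbbESV=>brbbbbbbboSV=>brbbbbbbboobrV=>brbbbbbbboobrbb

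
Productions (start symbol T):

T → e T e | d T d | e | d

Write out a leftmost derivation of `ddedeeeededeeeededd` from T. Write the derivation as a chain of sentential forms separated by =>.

T => dTd => ddTdd => ddeTedd => ddedTdedd => ddedeTededd => ddedeeTeededd => ddedeeeTeeededd => ddedeeeeTeeeededd => ddedeeeedTdeeeededd => ddedeeeededeeeededd

T => dTd   [T → d T d]
dTd => ddTdd   [T → d T d]
ddTdd => ddeTedd   [T → e T e]
ddeTedd => ddedTdedd   [T → d T d]
ddedTdedd => ddedeTededd   [T → e T e]
ddedeTededd => ddedeeTeededd   [T → e T e]
ddedeeTeededd => ddedeeeTeeededd   [T → e T e]
ddedeeeTeeededd => ddedeeeeTeeeededd   [T → e T e]
ddedeeeeTeeeededd => ddedeeeedTdeeeededd   [T → d T d]
ddedeeeedTdeeeededd => ddedeeeededeeeededd   [T → e]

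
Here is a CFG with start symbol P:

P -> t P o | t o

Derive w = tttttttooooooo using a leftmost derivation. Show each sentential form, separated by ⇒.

P⇒tPo⇒ttPoo⇒tttPooo⇒ttttPoooo⇒tttttPooooo⇒ttttttPoooooo⇒tttttttooooooo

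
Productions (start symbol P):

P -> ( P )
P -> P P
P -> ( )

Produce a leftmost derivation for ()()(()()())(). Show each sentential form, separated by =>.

P=>PP=>()P=>()PP=>()()P=>()()PP=>()()(P)P=>()()(PP)P=>()()(()P)P=>()()(()PP)P=>()()(()()P)P=>()()(()()())P=>()()(()()())()

P => PP   [P -> P P]
PP => ()P   [P -> ( )]
()P => ()PP   [P -> P P]
()PP => ()()P   [P -> ( )]
()()P => ()()PP   [P -> P P]
()()PP => ()()(P)P   [P -> ( P )]
()()(P)P => ()()(PP)P   [P -> P P]
()()(PP)P => ()()(()P)P   [P -> ( )]
()()(()P)P => ()()(()PP)P   [P -> P P]
()()(()PP)P => ()()(()()P)P   [P -> ( )]
()()(()()P)P => ()()(()()())P   [P -> ( )]
()()(()()())P => ()()(()()())()   [P -> ( )]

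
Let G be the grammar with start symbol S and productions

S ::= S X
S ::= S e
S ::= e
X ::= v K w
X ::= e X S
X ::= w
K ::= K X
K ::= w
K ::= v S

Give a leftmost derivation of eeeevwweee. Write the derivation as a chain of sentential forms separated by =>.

S=>SX=>eX=>eeXS=>eeeXSS=>eeeeXSSS=>eeeevKwSSS=>eeeevwwSSS=>eeeevwweSS=>eeeevwweeS=>eeeevwweee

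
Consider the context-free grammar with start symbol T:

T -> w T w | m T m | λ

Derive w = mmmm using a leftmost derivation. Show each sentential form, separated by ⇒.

T⇒mTm⇒mmTmm⇒mmmm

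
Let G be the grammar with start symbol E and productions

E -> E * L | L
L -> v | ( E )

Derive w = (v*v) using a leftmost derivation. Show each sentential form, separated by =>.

E => L   [E -> L]
L => (E)   [L -> ( E )]
(E) => (E*L)   [E -> E * L]
(E*L) => (L*L)   [E -> L]
(L*L) => (v*L)   [L -> v]
(v*L) => (v*v)   [L -> v]

E => L => (E) => (E*L) => (L*L) => (v*L) => (v*v)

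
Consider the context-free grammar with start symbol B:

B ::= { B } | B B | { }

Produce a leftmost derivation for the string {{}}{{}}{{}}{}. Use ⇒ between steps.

B ⇒ BB ⇒ BBB ⇒ BBBB ⇒ {B}BBB ⇒ {{}}BBB ⇒ {{}}{B}BB ⇒ {{}}{{}}BB ⇒ {{}}{{}}{B}B ⇒ {{}}{{}}{{}}B ⇒ {{}}{{}}{{}}{}

B ⇒ BB   [B ::= B B]
BB ⇒ BBB   [B ::= B B]
BBB ⇒ BBBB   [B ::= B B]
BBBB ⇒ {B}BBB   [B ::= { B }]
{B}BBB ⇒ {{}}BBB   [B ::= { }]
{{}}BBB ⇒ {{}}{B}BB   [B ::= { B }]
{{}}{B}BB ⇒ {{}}{{}}BB   [B ::= { }]
{{}}{{}}BB ⇒ {{}}{{}}{B}B   [B ::= { B }]
{{}}{{}}{B}B ⇒ {{}}{{}}{{}}B   [B ::= { }]
{{}}{{}}{{}}B ⇒ {{}}{{}}{{}}{}   [B ::= { }]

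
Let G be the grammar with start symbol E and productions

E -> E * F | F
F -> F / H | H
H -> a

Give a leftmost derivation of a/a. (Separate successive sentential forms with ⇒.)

E ⇒ F   [E -> F]
F ⇒ F/H   [F -> F / H]
F/H ⇒ H/H   [F -> H]
H/H ⇒ a/H   [H -> a]
a/H ⇒ a/a   [H -> a]

E⇒F⇒F/H⇒H/H⇒a/H⇒a/a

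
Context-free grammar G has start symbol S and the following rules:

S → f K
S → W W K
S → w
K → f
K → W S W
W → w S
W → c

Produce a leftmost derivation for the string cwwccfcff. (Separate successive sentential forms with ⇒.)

S ⇒ WWK ⇒ cWK ⇒ cwSK ⇒ cwWWKK ⇒ cwwSWKK ⇒ cwwWWKWKK ⇒ cwwcWKWKK ⇒ cwwccKWKK ⇒ cwwccfWKK ⇒ cwwccfcKK ⇒ cwwccfcfK ⇒ cwwccfcff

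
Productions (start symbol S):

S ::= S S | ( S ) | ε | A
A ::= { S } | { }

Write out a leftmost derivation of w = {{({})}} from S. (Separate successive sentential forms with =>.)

S => SS => AS => {S}S => {A}S => {{S}}S => {{SS}}S => {{(S)S}}S => {{(A)S}}S => {{({S})S}}S => {{({})S}}S => {{({})}}S => {{({})}}

S => SS   [S ::= S S]
SS => AS   [S ::= A]
AS => {S}S   [A ::= { S }]
{S}S => {A}S   [S ::= A]
{A}S => {{S}}S   [A ::= { S }]
{{S}}S => {{SS}}S   [S ::= S S]
{{SS}}S => {{(S)S}}S   [S ::= ( S )]
{{(S)S}}S => {{(A)S}}S   [S ::= A]
{{(A)S}}S => {{({S})S}}S   [A ::= { S }]
{{({S})S}}S => {{({})S}}S   [S ::= ε]
{{({})S}}S => {{({})}}S   [S ::= ε]
{{({})}}S => {{({})}}   [S ::= ε]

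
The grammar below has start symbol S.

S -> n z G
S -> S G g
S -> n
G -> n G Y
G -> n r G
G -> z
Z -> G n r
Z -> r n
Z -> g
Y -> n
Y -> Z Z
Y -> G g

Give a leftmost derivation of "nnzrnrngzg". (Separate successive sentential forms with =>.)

S => SGg => SGgGg => nGgGg => nnGYgGg => nnzYgGg => nnzZZgGg => nnzrnZgGg => nnzrnrngGg => nnzrnrngzg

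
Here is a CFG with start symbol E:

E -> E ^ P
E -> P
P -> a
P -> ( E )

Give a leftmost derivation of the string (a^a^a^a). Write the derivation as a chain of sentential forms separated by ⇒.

E ⇒ P ⇒ (E) ⇒ (E^P) ⇒ (E^P^P) ⇒ (E^P^P^P) ⇒ (P^P^P^P) ⇒ (a^P^P^P) ⇒ (a^a^P^P) ⇒ (a^a^a^P) ⇒ (a^a^a^a)

E ⇒ P   [E -> P]
P ⇒ (E)   [P -> ( E )]
(E) ⇒ (E^P)   [E -> E ^ P]
(E^P) ⇒ (E^P^P)   [E -> E ^ P]
(E^P^P) ⇒ (E^P^P^P)   [E -> E ^ P]
(E^P^P^P) ⇒ (P^P^P^P)   [E -> P]
(P^P^P^P) ⇒ (a^P^P^P)   [P -> a]
(a^P^P^P) ⇒ (a^a^P^P)   [P -> a]
(a^a^P^P) ⇒ (a^a^a^P)   [P -> a]
(a^a^a^P) ⇒ (a^a^a^a)   [P -> a]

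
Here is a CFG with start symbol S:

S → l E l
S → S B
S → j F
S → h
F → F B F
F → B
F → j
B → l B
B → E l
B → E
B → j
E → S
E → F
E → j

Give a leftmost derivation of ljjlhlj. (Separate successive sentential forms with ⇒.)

S ⇒ SB ⇒ SBB ⇒ lElBB ⇒ lSlBB ⇒ ljFlBB ⇒ ljjlBB ⇒ ljjlElB ⇒ ljjlSlB ⇒ ljjlhlB ⇒ ljjlhlj

S ⇒ SB   [S → S B]
SB ⇒ SBB   [S → S B]
SBB ⇒ lElBB   [S → l E l]
lElBB ⇒ lSlBB   [E → S]
lSlBB ⇒ ljFlBB   [S → j F]
ljFlBB ⇒ ljjlBB   [F → j]
ljjlBB ⇒ ljjlElB   [B → E l]
ljjlElB ⇒ ljjlSlB   [E → S]
ljjlSlB ⇒ ljjlhlB   [S → h]
ljjlhlB ⇒ ljjlhlj   [B → j]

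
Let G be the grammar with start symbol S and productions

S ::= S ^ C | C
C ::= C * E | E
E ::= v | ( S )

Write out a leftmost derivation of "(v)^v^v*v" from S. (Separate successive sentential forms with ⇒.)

S⇒S^C⇒S^C^C⇒C^C^C⇒E^C^C⇒(S)^C^C⇒(C)^C^C⇒(E)^C^C⇒(v)^C^C⇒(v)^E^C⇒(v)^v^C⇒(v)^v^C*E⇒(v)^v^E*E⇒(v)^v^v*E⇒(v)^v^v*v

S ⇒ S^C   [S ::= S ^ C]
S^C ⇒ S^C^C   [S ::= S ^ C]
S^C^C ⇒ C^C^C   [S ::= C]
C^C^C ⇒ E^C^C   [C ::= E]
E^C^C ⇒ (S)^C^C   [E ::= ( S )]
(S)^C^C ⇒ (C)^C^C   [S ::= C]
(C)^C^C ⇒ (E)^C^C   [C ::= E]
(E)^C^C ⇒ (v)^C^C   [E ::= v]
(v)^C^C ⇒ (v)^E^C   [C ::= E]
(v)^E^C ⇒ (v)^v^C   [E ::= v]
(v)^v^C ⇒ (v)^v^C*E   [C ::= C * E]
(v)^v^C*E ⇒ (v)^v^E*E   [C ::= E]
(v)^v^E*E ⇒ (v)^v^v*E   [E ::= v]
(v)^v^v*E ⇒ (v)^v^v*v   [E ::= v]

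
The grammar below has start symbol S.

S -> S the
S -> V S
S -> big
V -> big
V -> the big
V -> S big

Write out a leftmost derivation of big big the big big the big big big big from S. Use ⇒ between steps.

S ⇒ V S   [S -> V S]
V S ⇒ S big S   [V -> S big]
S big S ⇒ big big S   [S -> big]
big big S ⇒ big big V S   [S -> V S]
big big V S ⇒ big big S big S   [V -> S big]
big big S big S ⇒ big big V S big S   [S -> V S]
big big V S big S ⇒ big big the big S big S   [V -> the big]
big big the big S big S ⇒ big big the big V S big S   [S -> V S]
big big the big V S big S ⇒ big big the big S big S big S   [V -> S big]
big big the big S big S big S ⇒ big big the big S the big S big S   [S -> S the]
big big the big S the big S big S ⇒ big big the big big the big S big S   [S -> big]
big big the big big the big S big S ⇒ big big the big big the big big big S   [S -> big]
big big the big big the big big big S ⇒ big big the big big the big big big big   [S -> big]

S ⇒ V S ⇒ S big S ⇒ big big S ⇒ big big V S ⇒ big big S big S ⇒ big big V S big S ⇒ big big the big S big S ⇒ big big the big V S big S ⇒ big big the big S big S big S ⇒ big big the big S the big S big S ⇒ big big the big big the big S big S ⇒ big big the big big the big big big S ⇒ big big the big big the big big big big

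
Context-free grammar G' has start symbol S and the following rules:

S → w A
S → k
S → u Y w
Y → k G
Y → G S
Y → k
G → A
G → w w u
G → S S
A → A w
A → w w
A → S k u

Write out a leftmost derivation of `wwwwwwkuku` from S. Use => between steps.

S => wA   [S → w A]
wA => wSku   [A → S k u]
wSku => wwAku   [S → w A]
wwAku => wwSkuku   [A → S k u]
wwSkuku => wwwAkuku   [S → w A]
wwwAkuku => wwwAwkuku   [A → A w]
wwwAwkuku => wwwwwwkuku   [A → w w]

S=>wA=>wSku=>wwAku=>wwSkuku=>wwwAkuku=>wwwAwkuku=>wwwwwwkuku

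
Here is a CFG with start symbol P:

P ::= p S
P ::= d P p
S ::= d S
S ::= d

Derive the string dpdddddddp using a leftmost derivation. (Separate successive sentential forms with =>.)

P => dPp   [P ::= d P p]
dPp => dpSp   [P ::= p S]
dpSp => dpdSp   [S ::= d S]
dpdSp => dpddSp   [S ::= d S]
dpddSp => dpdddSp   [S ::= d S]
dpdddSp => dpddddSp   [S ::= d S]
dpddddSp => dpdddddSp   [S ::= d S]
dpdddddSp => dpddddddSp   [S ::= d S]
dpddddddSp => dpdddddddp   [S ::= d]

P => dPp => dpSp => dpdSp => dpddSp => dpdddSp => dpddddSp => dpdddddSp => dpddddddSp => dpdddddddp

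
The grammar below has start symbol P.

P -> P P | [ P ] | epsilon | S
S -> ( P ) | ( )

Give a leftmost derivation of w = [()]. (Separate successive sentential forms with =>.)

P => [P] => [S] => [()]

P => [P]   [P -> [ P ]]
[P] => [S]   [P -> S]
[S] => [()]   [S -> ( )]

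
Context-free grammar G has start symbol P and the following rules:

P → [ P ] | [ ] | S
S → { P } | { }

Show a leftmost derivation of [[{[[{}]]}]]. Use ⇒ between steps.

P ⇒ [P]   [P → [ P ]]
[P] ⇒ [[P]]   [P → [ P ]]
[[P]] ⇒ [[S]]   [P → S]
[[S]] ⇒ [[{P}]]   [S → { P }]
[[{P}]] ⇒ [[{[P]}]]   [P → [ P ]]
[[{[P]}]] ⇒ [[{[[P]]}]]   [P → [ P ]]
[[{[[P]]}]] ⇒ [[{[[S]]}]]   [P → S]
[[{[[S]]}]] ⇒ [[{[[{}]]}]]   [S → { }]

P⇒[P]⇒[[P]]⇒[[S]]⇒[[{P}]]⇒[[{[P]}]]⇒[[{[[P]]}]]⇒[[{[[S]]}]]⇒[[{[[{}]]}]]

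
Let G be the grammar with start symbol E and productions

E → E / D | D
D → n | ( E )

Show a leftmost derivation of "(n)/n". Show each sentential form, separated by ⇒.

E ⇒ E/D ⇒ D/D ⇒ (E)/D ⇒ (D)/D ⇒ (n)/D ⇒ (n)/n

E ⇒ E/D   [E → E / D]
E/D ⇒ D/D   [E → D]
D/D ⇒ (E)/D   [D → ( E )]
(E)/D ⇒ (D)/D   [E → D]
(D)/D ⇒ (n)/D   [D → n]
(n)/D ⇒ (n)/n   [D → n]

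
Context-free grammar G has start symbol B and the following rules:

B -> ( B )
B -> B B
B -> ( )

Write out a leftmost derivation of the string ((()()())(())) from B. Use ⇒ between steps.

B ⇒ (B) ⇒ (BB) ⇒ ((B)B) ⇒ ((BB)B) ⇒ ((()B)B) ⇒ ((()BB)B) ⇒ ((()()B)B) ⇒ ((()()())B) ⇒ ((()()())(B)) ⇒ ((()()())(()))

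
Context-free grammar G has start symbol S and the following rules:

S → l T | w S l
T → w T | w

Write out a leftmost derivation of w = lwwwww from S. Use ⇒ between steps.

S ⇒ lT ⇒ lwT ⇒ lwwT ⇒ lwwwT ⇒ lwwwwT ⇒ lwwwww

S ⇒ lT   [S → l T]
lT ⇒ lwT   [T → w T]
lwT ⇒ lwwT   [T → w T]
lwwT ⇒ lwwwT   [T → w T]
lwwwT ⇒ lwwwwT   [T → w T]
lwwwwT ⇒ lwwwww   [T → w]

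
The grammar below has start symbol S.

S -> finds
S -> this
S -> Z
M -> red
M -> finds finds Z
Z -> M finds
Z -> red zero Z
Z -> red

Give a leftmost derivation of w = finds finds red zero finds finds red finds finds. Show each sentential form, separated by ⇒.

S ⇒ Z ⇒ M finds ⇒ finds finds Z finds ⇒ finds finds red zero Z finds ⇒ finds finds red zero M finds finds ⇒ finds finds red zero finds finds Z finds finds ⇒ finds finds red zero finds finds red finds finds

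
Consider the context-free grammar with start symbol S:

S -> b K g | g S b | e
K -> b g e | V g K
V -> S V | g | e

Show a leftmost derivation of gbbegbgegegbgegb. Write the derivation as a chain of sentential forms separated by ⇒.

S⇒gSb⇒gbKgb⇒gbVgKgb⇒gbSVgKgb⇒gbbKgVgKgb⇒gbbVgKgVgKgb⇒gbbegKgVgKgb⇒gbbegbgegVgKgb⇒gbbegbgegegKgb⇒gbbegbgegegbgegb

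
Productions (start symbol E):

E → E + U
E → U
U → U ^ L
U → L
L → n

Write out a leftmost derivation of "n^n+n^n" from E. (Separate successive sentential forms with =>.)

E => E+U => U+U => U^L+U => L^L+U => n^L+U => n^n+U => n^n+U^L => n^n+L^L => n^n+n^L => n^n+n^n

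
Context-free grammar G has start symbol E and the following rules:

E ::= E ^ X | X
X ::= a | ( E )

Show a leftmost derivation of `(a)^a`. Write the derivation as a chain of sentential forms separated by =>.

E => E^X   [E ::= E ^ X]
E^X => X^X   [E ::= X]
X^X => (E)^X   [X ::= ( E )]
(E)^X => (X)^X   [E ::= X]
(X)^X => (a)^X   [X ::= a]
(a)^X => (a)^a   [X ::= a]

E => E^X => X^X => (E)^X => (X)^X => (a)^X => (a)^a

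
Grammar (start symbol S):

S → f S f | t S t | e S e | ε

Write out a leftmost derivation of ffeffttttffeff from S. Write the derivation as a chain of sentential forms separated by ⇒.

S⇒fSf⇒ffSff⇒ffeSeff⇒ffefSfeff⇒ffeffSffeff⇒ffefftStffeff⇒ffeffttSttffeff⇒ffeffttttffeff

S ⇒ fSf   [S → f S f]
fSf ⇒ ffSff   [S → f S f]
ffSff ⇒ ffeSeff   [S → e S e]
ffeSeff ⇒ ffefSfeff   [S → f S f]
ffefSfeff ⇒ ffeffSffeff   [S → f S f]
ffeffSffeff ⇒ ffefftStffeff   [S → t S t]
ffefftStffeff ⇒ ffeffttSttffeff   [S → t S t]
ffeffttSttffeff ⇒ ffeffttttffeff   [S → ε]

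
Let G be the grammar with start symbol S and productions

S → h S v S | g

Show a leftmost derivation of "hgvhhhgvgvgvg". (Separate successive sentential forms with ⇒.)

S⇒hSvS⇒hgvS⇒hgvhSvS⇒hgvhhSvSvS⇒hgvhhhSvSvSvS⇒hgvhhhgvSvSvS⇒hgvhhhgvgvSvS⇒hgvhhhgvgvgvS⇒hgvhhhgvgvgvg

S ⇒ hSvS   [S → h S v S]
hSvS ⇒ hgvS   [S → g]
hgvS ⇒ hgvhSvS   [S → h S v S]
hgvhSvS ⇒ hgvhhSvSvS   [S → h S v S]
hgvhhSvSvS ⇒ hgvhhhSvSvSvS   [S → h S v S]
hgvhhhSvSvSvS ⇒ hgvhhhgvSvSvS   [S → g]
hgvhhhgvSvSvS ⇒ hgvhhhgvgvSvS   [S → g]
hgvhhhgvgvSvS ⇒ hgvhhhgvgvgvS   [S → g]
hgvhhhgvgvgvS ⇒ hgvhhhgvgvgvg   [S → g]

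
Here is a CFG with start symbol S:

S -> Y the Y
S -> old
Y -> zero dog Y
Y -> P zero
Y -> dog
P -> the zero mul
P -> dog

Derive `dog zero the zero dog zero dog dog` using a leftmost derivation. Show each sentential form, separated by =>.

S => Y the Y => P zero the Y => dog zero the Y => dog zero the zero dog Y => dog zero the zero dog zero dog Y => dog zero the zero dog zero dog dog

S => Y the Y   [S -> Y the Y]
Y the Y => P zero the Y   [Y -> P zero]
P zero the Y => dog zero the Y   [P -> dog]
dog zero the Y => dog zero the zero dog Y   [Y -> zero dog Y]
dog zero the zero dog Y => dog zero the zero dog zero dog Y   [Y -> zero dog Y]
dog zero the zero dog zero dog Y => dog zero the zero dog zero dog dog   [Y -> dog]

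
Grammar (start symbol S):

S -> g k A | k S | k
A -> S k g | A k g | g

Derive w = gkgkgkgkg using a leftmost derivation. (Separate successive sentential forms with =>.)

S => gkA   [S -> g k A]
gkA => gkAkg   [A -> A k g]
gkAkg => gkAkgkg   [A -> A k g]
gkAkgkg => gkAkgkgkg   [A -> A k g]
gkAkgkgkg => gkgkgkgkg   [A -> g]

S => gkA => gkAkg => gkAkgkg => gkAkgkgkg => gkgkgkgkg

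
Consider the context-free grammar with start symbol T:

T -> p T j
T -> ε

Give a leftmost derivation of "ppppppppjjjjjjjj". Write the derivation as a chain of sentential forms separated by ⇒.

T ⇒ pTj   [T -> p T j]
pTj ⇒ ppTjj   [T -> p T j]
ppTjj ⇒ pppTjjj   [T -> p T j]
pppTjjj ⇒ ppppTjjjj   [T -> p T j]
ppppTjjjj ⇒ pppppTjjjjj   [T -> p T j]
pppppTjjjjj ⇒ ppppppTjjjjjj   [T -> p T j]
ppppppTjjjjjj ⇒ pppppppTjjjjjjj   [T -> p T j]
pppppppTjjjjjjj ⇒ ppppppppTjjjjjjjj   [T -> p T j]
ppppppppTjjjjjjjj ⇒ ppppppppjjjjjjjj   [T -> ε]

T ⇒ pTj ⇒ ppTjj ⇒ pppTjjj ⇒ ppppTjjjj ⇒ pppppTjjjjj ⇒ ppppppTjjjjjj ⇒ pppppppTjjjjjjj ⇒ ppppppppTjjjjjjjj ⇒ ppppppppjjjjjjjj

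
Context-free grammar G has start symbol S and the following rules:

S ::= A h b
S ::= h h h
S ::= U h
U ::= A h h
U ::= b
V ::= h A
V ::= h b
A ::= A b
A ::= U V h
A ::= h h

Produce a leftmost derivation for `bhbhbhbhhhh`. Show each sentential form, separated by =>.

S => Uh => Ahhh => UVhhhh => bVhhhh => bhAhhhh => bhAbhhhh => bhUVhbhhhh => bhbVhbhhhh => bhbhbhbhhhh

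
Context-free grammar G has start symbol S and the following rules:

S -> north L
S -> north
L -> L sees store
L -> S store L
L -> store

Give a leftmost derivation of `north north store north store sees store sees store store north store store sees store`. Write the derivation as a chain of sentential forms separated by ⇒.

S ⇒ north L ⇒ north S store L ⇒ north north store L ⇒ north north store S store L ⇒ north north store north L store L ⇒ north north store north L sees store store L ⇒ north north store north L sees store sees store store L ⇒ north north store north store sees store sees store store L ⇒ north north store north store sees store sees store store L sees store ⇒ north north store north store sees store sees store store S store L sees store ⇒ north north store north store sees store sees store store north store L sees store ⇒ north north store north store sees store sees store store north store store sees store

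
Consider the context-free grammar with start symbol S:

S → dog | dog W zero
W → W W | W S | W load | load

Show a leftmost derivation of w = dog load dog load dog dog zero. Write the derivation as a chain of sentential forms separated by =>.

S => dog W zero => dog W S zero => dog W S S zero => dog W load S S zero => dog W S load S S zero => dog load S load S S zero => dog load dog load S S zero => dog load dog load dog S zero => dog load dog load dog dog zero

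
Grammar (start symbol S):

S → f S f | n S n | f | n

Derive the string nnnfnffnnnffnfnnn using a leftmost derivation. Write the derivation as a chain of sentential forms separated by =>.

S => nSn => nnSnn => nnnSnnn => nnnfSfnnn => nnnfnSnfnnn => nnnfnfSfnfnnn => nnnfnffSffnfnnn => nnnfnffnSnffnfnnn => nnnfnffnnnffnfnnn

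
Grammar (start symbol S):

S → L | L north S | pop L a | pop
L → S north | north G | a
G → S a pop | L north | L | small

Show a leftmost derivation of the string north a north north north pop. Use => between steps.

S => L north S   [S → L north S]
L north S => S north north S   [L → S north]
S north north S => L north north S   [S → L]
L north north S => north G north north S   [L → north G]
north G north north S => north L north north S   [G → L]
north L north north S => north S north north north S   [L → S north]
north S north north north S => north L north north north S   [S → L]
north L north north north S => north a north north north S   [L → a]
north a north north north S => north a north north north pop   [S → pop]

S => L north S => S north north S => L north north S => north G north north S => north L north north S => north S north north north S => north L north north north S => north a north north north S => north a north north north pop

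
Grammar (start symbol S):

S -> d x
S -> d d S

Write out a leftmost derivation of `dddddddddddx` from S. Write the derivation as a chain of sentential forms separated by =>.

S => ddS   [S -> d d S]
ddS => ddddS   [S -> d d S]
ddddS => ddddddS   [S -> d d S]
ddddddS => ddddddddS   [S -> d d S]
ddddddddS => ddddddddddS   [S -> d d S]
ddddddddddS => dddddddddddx   [S -> d x]

S=>ddS=>ddddS=>ddddddS=>ddddddddS=>ddddddddddS=>dddddddddddx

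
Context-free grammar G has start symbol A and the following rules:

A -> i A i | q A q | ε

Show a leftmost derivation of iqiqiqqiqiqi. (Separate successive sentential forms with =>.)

A => iAi   [A -> i A i]
iAi => iqAqi   [A -> q A q]
iqAqi => iqiAiqi   [A -> i A i]
iqiAiqi => iqiqAqiqi   [A -> q A q]
iqiqAqiqi => iqiqiAiqiqi   [A -> i A i]
iqiqiAiqiqi => iqiqiqAqiqiqi   [A -> q A q]
iqiqiqAqiqiqi => iqiqiqqiqiqi   [A -> ε]

A => iAi => iqAqi => iqiAiqi => iqiqAqiqi => iqiqiAiqiqi => iqiqiqAqiqiqi => iqiqiqqiqiqi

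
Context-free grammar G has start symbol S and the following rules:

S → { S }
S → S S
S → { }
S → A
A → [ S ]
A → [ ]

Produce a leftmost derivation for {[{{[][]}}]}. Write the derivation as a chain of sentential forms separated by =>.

S => {S} => {A} => {[S]} => {[{S}]} => {[{{S}}]} => {[{{SS}}]} => {[{{AS}}]} => {[{{[]S}}]} => {[{{[]A}}]} => {[{{[][]}}]}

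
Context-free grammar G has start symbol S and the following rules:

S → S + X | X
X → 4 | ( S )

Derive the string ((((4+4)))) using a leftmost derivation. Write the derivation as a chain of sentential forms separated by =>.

S=>X=>(S)=>(X)=>((S))=>((X))=>(((S)))=>(((X)))=>((((S))))=>((((S+X))))=>((((X+X))))=>((((4+X))))=>((((4+4))))

S => X   [S → X]
X => (S)   [X → ( S )]
(S) => (X)   [S → X]
(X) => ((S))   [X → ( S )]
((S)) => ((X))   [S → X]
((X)) => (((S)))   [X → ( S )]
(((S))) => (((X)))   [S → X]
(((X))) => ((((S))))   [X → ( S )]
((((S)))) => ((((S+X))))   [S → S + X]
((((S+X)))) => ((((X+X))))   [S → X]
((((X+X)))) => ((((4+X))))   [X → 4]
((((4+X)))) => ((((4+4))))   [X → 4]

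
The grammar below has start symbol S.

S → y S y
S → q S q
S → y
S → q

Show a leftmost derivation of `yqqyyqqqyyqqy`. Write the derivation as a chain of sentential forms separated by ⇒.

S⇒ySy⇒yqSqy⇒yqqSqqy⇒yqqySyqqy⇒yqqyySyyqqy⇒yqqyyqSqyyqqy⇒yqqyyqqqyyqqy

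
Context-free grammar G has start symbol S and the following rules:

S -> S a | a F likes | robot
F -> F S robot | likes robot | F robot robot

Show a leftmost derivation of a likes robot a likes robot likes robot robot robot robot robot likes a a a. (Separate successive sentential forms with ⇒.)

S ⇒ S a   [S -> S a]
S a ⇒ S a a   [S -> S a]
S a a ⇒ S a a a   [S -> S a]
S a a a ⇒ a F likes a a a   [S -> a F likes]
a F likes a a a ⇒ a F S robot likes a a a   [F -> F S robot]
a F S robot likes a a a ⇒ a F S robot S robot likes a a a   [F -> F S robot]
a F S robot S robot likes a a a ⇒ a F S robot S robot S robot likes a a a   [F -> F S robot]
a F S robot S robot S robot likes a a a ⇒ a likes robot S robot S robot S robot likes a a a   [F -> likes robot]
a likes robot S robot S robot S robot likes a a a ⇒ a likes robot a F likes robot S robot S robot likes a a a   [S -> a F likes]
a likes robot a F likes robot S robot S robot likes a a a ⇒ a likes robot a likes robot likes robot S robot S robot likes a a a   [F -> likes robot]
a likes robot a likes robot likes robot S robot S robot likes a a a ⇒ a likes robot a likes robot likes robot robot robot S robot likes a a a   [S -> robot]
a likes robot a likes robot likes robot robot robot S robot likes a a a ⇒ a likes robot a likes robot likes robot robot robot robot robot likes a a a   [S -> robot]

S ⇒ S a ⇒ S a a ⇒ S a a a ⇒ a F likes a a a ⇒ a F S robot likes a a a ⇒ a F S robot S robot likes a a a ⇒ a F S robot S robot S robot likes a a a ⇒ a likes robot S robot S robot S robot likes a a a ⇒ a likes robot a F likes robot S robot S robot likes a a a ⇒ a likes robot a likes robot likes robot S robot S robot likes a a a ⇒ a likes robot a likes robot likes robot robot robot S robot likes a a a ⇒ a likes robot a likes robot likes robot robot robot robot robot likes a a a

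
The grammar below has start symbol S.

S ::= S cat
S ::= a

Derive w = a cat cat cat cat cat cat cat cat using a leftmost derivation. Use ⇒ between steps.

S ⇒ S cat   [S ::= S cat]
S cat ⇒ S cat cat   [S ::= S cat]
S cat cat ⇒ S cat cat cat   [S ::= S cat]
S cat cat cat ⇒ S cat cat cat cat   [S ::= S cat]
S cat cat cat cat ⇒ S cat cat cat cat cat   [S ::= S cat]
S cat cat cat cat cat ⇒ S cat cat cat cat cat cat   [S ::= S cat]
S cat cat cat cat cat cat ⇒ S cat cat cat cat cat cat cat   [S ::= S cat]
S cat cat cat cat cat cat cat ⇒ S cat cat cat cat cat cat cat cat   [S ::= S cat]
S cat cat cat cat cat cat cat cat ⇒ a cat cat cat cat cat cat cat cat   [S ::= a]

S ⇒ S cat ⇒ S cat cat ⇒ S cat cat cat ⇒ S cat cat cat cat ⇒ S cat cat cat cat cat ⇒ S cat cat cat cat cat cat ⇒ S cat cat cat cat cat cat cat ⇒ S cat cat cat cat cat cat cat cat ⇒ a cat cat cat cat cat cat cat cat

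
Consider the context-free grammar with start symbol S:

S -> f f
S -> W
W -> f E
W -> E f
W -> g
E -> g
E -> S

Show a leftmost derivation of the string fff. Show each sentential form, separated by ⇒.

S ⇒ W ⇒ Ef ⇒ Sf ⇒ fff

S ⇒ W   [S -> W]
W ⇒ Ef   [W -> E f]
Ef ⇒ Sf   [E -> S]
Sf ⇒ fff   [S -> f f]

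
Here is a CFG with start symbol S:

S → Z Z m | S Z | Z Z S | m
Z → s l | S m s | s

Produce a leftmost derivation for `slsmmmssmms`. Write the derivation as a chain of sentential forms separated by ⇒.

S ⇒ SZ ⇒ ZZmZ ⇒ slZmZ ⇒ slsmZ ⇒ slsmSms ⇒ slsmZZSms ⇒ slsmSmsZSms ⇒ slsmmmsZSms ⇒ slsmmmssSms ⇒ slsmmmssmms

S ⇒ SZ   [S → S Z]
SZ ⇒ ZZmZ   [S → Z Z m]
ZZmZ ⇒ slZmZ   [Z → s l]
slZmZ ⇒ slsmZ   [Z → s]
slsmZ ⇒ slsmSms   [Z → S m s]
slsmSms ⇒ slsmZZSms   [S → Z Z S]
slsmZZSms ⇒ slsmSmsZSms   [Z → S m s]
slsmSmsZSms ⇒ slsmmmsZSms   [S → m]
slsmmmsZSms ⇒ slsmmmssSms   [Z → s]
slsmmmssSms ⇒ slsmmmssmms   [S → m]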